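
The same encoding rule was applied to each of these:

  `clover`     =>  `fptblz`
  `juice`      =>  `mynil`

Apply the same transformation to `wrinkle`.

In clover: c→f is +3, l→p is +4, o→t is +5, v→b is +6 — the shift increases by 1 each position. Letter i (0-indexed) is shifted by i+3, so successive shifts are 3, 4, 5, ….
Applying it to wrinkle: w+3=z, r+4=v, i+5=n, n+6=t, k+7=r, l+8=t, e+9=n.

zvntrtn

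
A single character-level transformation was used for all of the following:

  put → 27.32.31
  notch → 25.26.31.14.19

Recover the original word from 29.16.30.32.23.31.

result

p is letter #16 and maps to 27: an offset of 11. Each letter is replaced by its alphabet position (a=1..z=26) + 11.
Undoing it on 29.16.30.32.23.31: 29→(29−11)÷1=18=r, 16→(16−11)÷1=5=e, 30→(30−11)÷1=19=s, 32→(32−11)÷1=21=u, 23→(23−11)÷1=12=l, 31→(31−11)÷1=20=t.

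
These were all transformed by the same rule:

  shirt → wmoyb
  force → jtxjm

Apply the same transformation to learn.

pjgyv

In shirt: s→w is +4, h→m is +5, i→o is +6, r→y is +7 — the shift increases by 1 each position. Letter i (0-indexed) is shifted by i+4, so successive shifts are 4, 5, 6, ….
Applying it to learn: l+4=p, e+5=j, a+6=g, r+7=y, n+8=v.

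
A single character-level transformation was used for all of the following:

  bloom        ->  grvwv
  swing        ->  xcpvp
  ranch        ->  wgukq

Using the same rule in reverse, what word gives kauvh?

funny

Each letter shifts forward by (position + 5), i.e. 5, 6, 7, … — the shift grows by one for each successive letter.
Undoing it on kauvh: k−5=f, a−6=u, u−7=n, v−8=n, h−9=y.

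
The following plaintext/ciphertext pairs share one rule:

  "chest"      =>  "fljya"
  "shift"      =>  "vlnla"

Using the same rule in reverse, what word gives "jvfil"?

grace

In chest: c→f is +3, h→l is +4, e→j is +5, s→y is +6 — the shift increases by 1 each position. The shift increases by 1 at each position, starting from +3: 3, 4, 5, ….
Undoing it on jvfil: j−3=g, v−4=r, f−5=a, i−6=c, l−7=e.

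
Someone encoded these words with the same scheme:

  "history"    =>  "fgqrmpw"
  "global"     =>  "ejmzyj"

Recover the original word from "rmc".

toe

Compare letters: h→f is +24, i→g is +24, s→q is +24 — a constant shift. Each letter is shifted forward by 24 in the alphabet (a Caesar shift of +24).
Decoding rmc: r−24=t, m−24=o, c−24=e.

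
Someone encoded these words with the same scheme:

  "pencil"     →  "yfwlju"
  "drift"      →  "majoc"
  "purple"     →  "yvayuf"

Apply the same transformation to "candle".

lbwmuf

The shift depends on letter class: consonant p→y is +9, but vowel e→f is +1. Two shifts are in play — +1 for a/e/i/o/u, +9 for every other letter.
On candle: c(cons)+9=l, a(vowel)+1=b, n(cons)+9=w, d(cons)+9=m, l(cons)+9=u, e(vowel)+1=f.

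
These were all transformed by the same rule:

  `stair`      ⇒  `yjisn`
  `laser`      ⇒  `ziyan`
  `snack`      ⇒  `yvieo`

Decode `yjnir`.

s(18)→y(24) and t(19)→j(9) fit y≡11x+8 (mod 26); the inverse of 11 mod 26 is 19. Treating letters as 0–25, the rule is x ↦ 11x + 8 (mod 26).
Reversing it on yjnir: y(24)→19·(24−8)≡18=s; j(9)→19·(9−8)≡19=t; n(13)→19·(13−8)≡17=r; i(8)→19·(8−8)≡0=a; r(17)→19·(17−8)≡15=p (all mod 26).

strap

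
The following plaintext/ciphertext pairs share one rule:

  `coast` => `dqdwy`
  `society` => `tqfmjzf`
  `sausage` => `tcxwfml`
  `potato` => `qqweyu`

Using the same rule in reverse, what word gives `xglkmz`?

The shift increases by 1 at each position, starting from +1: 1, 2, 3, ….
Undoing it on xglkmz: x−1=w, g−2=e, l−3=i, k−4=g, m−5=h, z−6=t.

weight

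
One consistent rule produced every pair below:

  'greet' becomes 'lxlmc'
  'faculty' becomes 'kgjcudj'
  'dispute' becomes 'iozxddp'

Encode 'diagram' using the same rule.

iohoakx

In greet: g→l is +5, r→x is +6, e→l is +7, e→m is +8 — the shift increases by 1 each position. Each letter shifts forward by (position + 5), i.e. 5, 6, 7, … — the shift grows by one for each successive letter.
Applying it to diagram: d+5=i, i+6=o, a+7=h, g+8=o, r+9=a, a+10=k, m+11=x.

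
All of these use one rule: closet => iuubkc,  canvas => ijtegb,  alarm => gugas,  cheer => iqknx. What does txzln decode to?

A repeating key of period 2 is used — shifts +6, +9 over and over.
Reversing it on txzln: t−6=n, x−9=o, z−6=t, l−9=c, n−6=h.

notch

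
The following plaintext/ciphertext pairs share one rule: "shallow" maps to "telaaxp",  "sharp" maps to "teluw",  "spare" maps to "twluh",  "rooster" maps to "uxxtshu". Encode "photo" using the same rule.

s(18)→t(19) and h(7)→e(4) fit y≡25x+11 (mod 26); the inverse of 25 mod 26 is 25. This is an affine cipher: with a=0,…,z=25, each position x becomes (25x+11) mod 26.
On photo: p(15)→25·15+11≡22=w; h(7)→25·7+11≡4=e; o(14)→25·14+11≡23=x; t(19)→25·19+11≡18=s; o(14)→25·14+11≡23=x (all mod 26).

wexsx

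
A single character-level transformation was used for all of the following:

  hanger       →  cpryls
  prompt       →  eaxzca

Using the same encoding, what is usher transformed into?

cpsdf

Two steps: reverse the string, then apply a Caesar shift of +11.
Applying it to usher: reverse → rehsu; then shift: r+11=c, e+11=p, h+11=s, s+11=d, u+11=f.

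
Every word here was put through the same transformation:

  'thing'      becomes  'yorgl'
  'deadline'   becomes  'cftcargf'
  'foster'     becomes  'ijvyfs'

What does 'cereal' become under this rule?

t(19)→y(24) and h(7)→o(14) fit y≡3x+19 (mod 26); the inverse of 3 mod 26 is 9. This is an affine cipher: with a=0,…,z=25, each position x becomes (3x+19) mod 26.
For cereal: c(2)→3·2+19≡25=z; e(4)→3·4+19≡5=f; r(17)→3·17+19≡18=s; e(4)→3·4+19≡5=f; a(0)→3·0+19≡19=t; l(11)→3·11+19≡0=a (all mod 26).

zfsfta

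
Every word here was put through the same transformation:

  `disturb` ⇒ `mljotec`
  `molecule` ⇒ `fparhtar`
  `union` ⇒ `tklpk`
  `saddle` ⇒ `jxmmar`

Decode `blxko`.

d(3)→m(12) and i(8)→l(11) fit y≡5x+23 (mod 26); the inverse of 5 mod 26 is 21. Treating letters as 0–25, the rule is x ↦ 5x + 23 (mod 26).
Decoding blxko: b(1)→21·(1−23)≡6=g; l(11)→21·(11−23)≡8=i; x(23)→21·(23−23)≡0=a; k(10)→21·(10−23)≡13=n; o(14)→21·(14−23)≡19=t (all mod 26).

giant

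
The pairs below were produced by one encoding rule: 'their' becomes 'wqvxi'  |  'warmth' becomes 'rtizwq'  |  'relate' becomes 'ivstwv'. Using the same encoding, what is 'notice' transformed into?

t(19)→w(22) and h(7)→q(16) fit y≡7x+19 (mod 26); the inverse of 7 mod 26 is 15. This is an affine cipher: with a=0,…,z=25, each position x becomes (7x+19) mod 26.
Applying it to notice: n(13)→7·13+19≡6=g; o(14)→7·14+19≡13=n; t(19)→7·19+19≡22=w; i(8)→7·8+19≡23=x; c(2)→7·2+19≡7=h; e(4)→7·4+19≡21=v (all mod 26).

gnwxhv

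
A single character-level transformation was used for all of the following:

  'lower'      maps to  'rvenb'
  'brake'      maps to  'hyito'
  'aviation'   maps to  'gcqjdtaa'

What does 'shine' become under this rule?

yoqwo

In lower: l→r is +6, o→v is +7, w→e is +8, e→n is +9 — the shift increases by 1 each position. The shift increases by 1 at each position, starting from +6: 6, 7, 8, ….
Applying it to shine: s+6=y, h+7=o, i+8=q, n+9=w, e+10=o.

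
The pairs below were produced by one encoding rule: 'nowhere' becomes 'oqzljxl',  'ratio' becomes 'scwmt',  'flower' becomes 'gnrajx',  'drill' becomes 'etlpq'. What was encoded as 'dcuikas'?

careful

In nowhere: n→o is +1, o→q is +2, w→z is +3, h→l is +4 — the shift increases by 1 each position. Each letter shifts forward by (position + 1), i.e. 1, 2, 3, … — the shift grows by one for each successive letter.
Undoing it on dcuikas: d−1=c, c−2=a, u−3=r, i−4=e, k−5=f, a−6=u, s−7=l.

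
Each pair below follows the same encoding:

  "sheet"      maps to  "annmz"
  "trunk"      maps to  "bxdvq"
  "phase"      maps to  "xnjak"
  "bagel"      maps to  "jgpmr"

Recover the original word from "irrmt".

alien

Shifts by position in sheet: pos 0: s→a (+8), pos 1: h→n (+6), pos 2: e→n (+9), pos 3: e→m (+8), pos 4: t→z (+6) — repeating every 3. A repeating key of period 3 is used — shifts +8, +6, +9 over and over.
Undoing it on irrmt: i−8=a, r−6=l, r−9=i, m−8=e, t−6=n.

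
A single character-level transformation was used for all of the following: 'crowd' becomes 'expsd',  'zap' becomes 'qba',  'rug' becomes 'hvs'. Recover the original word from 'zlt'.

Read the word backwards and shift each letter +1.
Reversing it on zlt: shift back: z−1=y, l−1=k, t−1=s → yks; then reverse → sky.

sky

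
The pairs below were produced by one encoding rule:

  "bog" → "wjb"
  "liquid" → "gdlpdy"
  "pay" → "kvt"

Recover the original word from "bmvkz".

Compare letters: b→w is +21, o→j is +21, g→b is +21 — a constant shift. Every letter moves 21 places later in the alphabet, wrapping around z→a.
Decoding bmvkz: b−21=g, m−21=r, v−21=a, k−21=p, z−21=e.

grape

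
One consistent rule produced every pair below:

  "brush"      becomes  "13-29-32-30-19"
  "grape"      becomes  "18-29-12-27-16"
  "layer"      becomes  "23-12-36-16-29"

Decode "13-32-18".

bug

b is letter #2 and maps to 13: an offset of 11. Letters become their 1-based position plus 11 (so a→12, b→13, …).
Decoding 13-32-18: 13→(13−11)÷1=2=b, 32→(32−11)÷1=21=u, 18→(18−11)÷1=7=g.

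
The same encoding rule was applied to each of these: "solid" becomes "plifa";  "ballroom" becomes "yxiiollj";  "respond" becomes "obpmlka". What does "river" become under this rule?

Compare letters: s→p is +23, o→l is +23, l→i is +23 — a constant shift. Each letter is shifted forward by 23 in the alphabet (a Caesar shift of +23).
On river: r+23=o, i+23=f, v+23=s, e+23=b, r+23=o.

ofsbo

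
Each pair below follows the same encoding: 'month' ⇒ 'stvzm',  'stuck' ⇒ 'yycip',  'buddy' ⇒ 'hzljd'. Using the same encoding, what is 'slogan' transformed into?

Shifts by position in month: pos 0: m→s (+6), pos 1: o→t (+5), pos 2: n→v (+8), pos 3: t→z (+6), pos 4: h→m (+5) — repeating every 3. A repeating key of period 3 is used — shifts +6, +5, +8 over and over.
Applying it to slogan: s+6=y, l+5=q, o+8=w, g+6=m, a+5=f, n+8=v.

yqwmfv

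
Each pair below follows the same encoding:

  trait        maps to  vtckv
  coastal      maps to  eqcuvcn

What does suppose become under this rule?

Compare letters: t→v is +2, r→t is +2, a→c is +2 — a constant shift. Each letter is shifted forward by 2 in the alphabet (a Caesar shift of +2).
On suppose: s+2=u, u+2=w, p+2=r, p+2=r, o+2=q, s+2=u, e+2=g.

uwrrqug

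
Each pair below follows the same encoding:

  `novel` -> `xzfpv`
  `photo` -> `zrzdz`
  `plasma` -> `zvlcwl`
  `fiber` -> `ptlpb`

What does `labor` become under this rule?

Vowels shift forward by 11 and consonants shift forward by 10.
On labor: l(cons)+10=v, a(vowel)+11=l, b(cons)+10=l, o(vowel)+11=z, r(cons)+10=b.

vllzb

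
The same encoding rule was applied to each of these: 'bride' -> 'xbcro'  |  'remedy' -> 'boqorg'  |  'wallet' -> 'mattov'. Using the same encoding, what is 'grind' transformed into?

b(1)→x(23) and r(17)→b(1) fit y≡23x+0 (mod 26); the inverse of 23 mod 26 is 17. Treating letters as 0–25, the rule is x ↦ 23x + 0 (mod 26).
For grind: g(6)→23·6+0≡8=i; r(17)→23·17+0≡1=b; i(8)→23·8+0≡2=c; n(13)→23·13+0≡13=n; d(3)→23·3+0≡17=r (all mod 26).

ibcnr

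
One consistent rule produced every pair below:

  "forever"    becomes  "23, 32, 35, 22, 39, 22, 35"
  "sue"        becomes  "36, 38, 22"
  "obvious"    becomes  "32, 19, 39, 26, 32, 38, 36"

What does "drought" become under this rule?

21, 35, 32, 38, 24, 25, 37

f is letter #6 and maps to 23: an offset of 17. The number is (letter's place in the alphabet, a=1) + 17.
For drought: d=4→21, r=18→35, o=15→32, u=21→38, g=7→24, h=8→25, t=20→37.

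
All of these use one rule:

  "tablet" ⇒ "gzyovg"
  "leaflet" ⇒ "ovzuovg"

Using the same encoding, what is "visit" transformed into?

erhrg

Letters are reflected about the middle of the alphabet (position → 25−position): Atbash.
For visit: v↔e, i↔r, s↔h, i↔r, t↔g.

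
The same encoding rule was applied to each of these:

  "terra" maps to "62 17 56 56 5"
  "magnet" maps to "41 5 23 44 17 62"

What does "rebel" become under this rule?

t(#20)→62 and e(#5)→17: differences scale by 3, so n = 3·pos + 2. With a=1..z=26, the number is 3·pos + 2.
Applying it to rebel: r=18→56, e=5→17, b=2→8, e=5→17, l=12→38.

56 17 8 17 38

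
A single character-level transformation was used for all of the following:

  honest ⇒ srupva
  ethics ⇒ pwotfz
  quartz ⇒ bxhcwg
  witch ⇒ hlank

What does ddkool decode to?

saddle

Shifts by position in honest: pos 0: h→s (+11), pos 1: o→r (+3), pos 2: n→u (+7), pos 3: e→p (+11), pos 4: s→v (+3), pos 5: t→a (+7) — repeating every 3. A repeating key of period 3 is used — shifts +11, +3, +7 over and over.
Decoding ddkool: d−11=s, d−3=a, k−7=d, o−11=d, o−3=l, l−7=e.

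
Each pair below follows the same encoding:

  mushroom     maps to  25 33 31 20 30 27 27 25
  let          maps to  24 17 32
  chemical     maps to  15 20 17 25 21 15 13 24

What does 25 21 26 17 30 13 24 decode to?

mineral

m is letter #13 and maps to 25: an offset of 12. Letters become their 1-based position plus 12 (so a→13, b→14, …).
Undoing it on 25 21 26 17 30 13 24: 25→(25−12)÷1=13=m, 21→(21−12)÷1=9=i, 26→(26−12)÷1=14=n, 17→(17−12)÷1=5=e, 30→(30−12)÷1=18=r, 13→(13−12)÷1=1=a, 24→(24−12)÷1=12=l.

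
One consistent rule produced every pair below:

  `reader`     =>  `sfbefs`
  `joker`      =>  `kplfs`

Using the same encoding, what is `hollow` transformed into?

ipmmpx

Compare letters: r→s is +1, e→f is +1, a→b is +1 — a constant shift. This is a Caesar cipher with shift 1.
Applying it to hollow: h+1=i, o+1=p, l+1=m, l+1=m, o+1=p, w+1=x.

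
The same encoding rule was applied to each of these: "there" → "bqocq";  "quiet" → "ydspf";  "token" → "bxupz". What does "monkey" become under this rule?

In there: t→b is +8, h→q is +9, e→o is +10, r→c is +11 — the shift increases by 1 each position. Letter i (0-indexed) is shifted by i+8, so successive shifts are 8, 9, 10, ….
For monkey: m+8=u, o+9=x, n+10=x, k+11=v, e+12=q, y+13=l.

uxxvql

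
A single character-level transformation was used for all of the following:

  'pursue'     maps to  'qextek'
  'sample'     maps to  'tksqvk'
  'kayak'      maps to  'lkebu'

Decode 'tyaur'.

Shifts by position in pursue: pos 0: p→q (+1), pos 1: u→e (+10), pos 2: r→x (+6), pos 3: s→t (+1), pos 4: u→e (+10), pos 5: e→k (+6) — repeating every 3. The shifts repeat in a cycle of length 3: positions 0,1,… shift by +1, +10, +6, then the pattern repeats.
Decoding tyaur: t−1=s, y−10=o, a−6=u, u−1=t, r−10=h.

south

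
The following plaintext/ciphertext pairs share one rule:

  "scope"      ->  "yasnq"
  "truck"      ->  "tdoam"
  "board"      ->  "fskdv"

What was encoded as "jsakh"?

vocal

This is an affine cipher: with a=0,…,z=25, each position x becomes (21x+10) mod 26.
Reversing it on jsakh: j(9)→5·(9−10)≡21=v; s(18)→5·(18−10)≡14=o; a(0)→5·(0−10)≡2=c; k(10)→5·(10−10)≡0=a; h(7)→5·(7−10)≡11=l (all mod 26).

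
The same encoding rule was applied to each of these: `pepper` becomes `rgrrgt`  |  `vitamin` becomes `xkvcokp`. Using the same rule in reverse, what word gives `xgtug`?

verse

Compare letters: p→r is +2, e→g is +2, p→r is +2 — a constant shift. Every letter moves 2 places later in the alphabet, wrapping around z→a.
Undoing it on xgtug: x−2=v, g−2=e, t−2=r, u−2=s, g−2=e.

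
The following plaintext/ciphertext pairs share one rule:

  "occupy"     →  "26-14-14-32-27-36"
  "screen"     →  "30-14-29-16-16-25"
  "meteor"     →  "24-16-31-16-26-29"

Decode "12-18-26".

ago

o is letter #15 and maps to 26: an offset of 11. Each letter is replaced by its alphabet position (a=1..z=26) + 11.
Undoing it on 12-18-26: 12→(12−11)÷1=1=a, 18→(18−11)÷1=7=g, 26→(26−11)÷1=15=o.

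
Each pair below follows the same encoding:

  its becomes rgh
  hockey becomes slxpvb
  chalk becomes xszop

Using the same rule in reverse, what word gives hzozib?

Each pair mirrors across the alphabet (i↔r, t↔g, s↔h): positions sum to 25. This is the alphabet-reversal cipher (Atbash): a becomes z, b becomes y, etc.
Reversing it on hzozib: h↔s, z↔a, o↔l, z↔a, i↔r, b↔y.

salary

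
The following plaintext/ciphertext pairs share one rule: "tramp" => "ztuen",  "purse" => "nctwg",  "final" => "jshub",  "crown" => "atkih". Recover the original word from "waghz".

Each letter's alphabet position (a=0..z=25) is mapped through 3·x+20 mod 26 — an affine cipher.
Decoding waghz: w(22)→9·(22−20)≡18=s; a(0)→9·(0−20)≡2=c; g(6)→9·(6−20)≡4=e; h(7)→9·(7−20)≡13=n; z(25)→9·(25−20)≡19=t (all mod 26).

scent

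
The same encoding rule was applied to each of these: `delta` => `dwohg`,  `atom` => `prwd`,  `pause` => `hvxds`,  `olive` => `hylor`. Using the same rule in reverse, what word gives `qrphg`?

The output letters match the input read backwards, each shifted +3: delta reversed is atled. The word is reversed, then every letter is shifted forward by 3.
Undoing it on qrphg: shift back: q−3=n, r−3=o, p−3=m, h−3=e, g−3=d → nomed; then reverse → demon.

demon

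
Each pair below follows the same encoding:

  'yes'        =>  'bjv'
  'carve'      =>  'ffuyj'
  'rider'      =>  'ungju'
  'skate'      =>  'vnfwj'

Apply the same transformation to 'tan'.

wfq

The shift depends on letter class: consonant y→b is +3, but vowel e→j is +5. The rule splits by letter class: vowels +5, consonants +3.
On tan: t(cons)+3=w, a(vowel)+5=f, n(cons)+3=q.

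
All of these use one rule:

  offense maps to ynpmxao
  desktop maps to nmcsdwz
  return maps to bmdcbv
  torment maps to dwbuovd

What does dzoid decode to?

A repeating key of period 2 is used — shifts +10, +8 over and over.
Undoing it on dzoid: d−10=t, z−8=r, o−10=e, i−8=a, d−10=t.

treat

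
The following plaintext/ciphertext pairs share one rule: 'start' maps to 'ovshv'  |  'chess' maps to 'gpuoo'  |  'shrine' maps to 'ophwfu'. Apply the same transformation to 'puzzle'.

tcllru

Treating letters as 0–25, the rule is x ↦ 7x + 18 (mod 26).
On puzzle: p(15)→7·15+18≡19=t; u(20)→7·20+18≡2=c; z(25)→7·25+18≡11=l; z(25)→7·25+18≡11=l; l(11)→7·11+18≡17=r; e(4)→7·4+18≡20=u (all mod 26).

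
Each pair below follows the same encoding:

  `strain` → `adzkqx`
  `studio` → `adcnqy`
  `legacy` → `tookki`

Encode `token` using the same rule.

bysov

Shifts by position in strain: pos 0: s→a (+8), pos 1: t→d (+10), pos 2: r→z (+8), pos 3: a→k (+10) — repeating every 2. The shifts repeat in a cycle of length 2: positions 0,1,… shift by +8, +10, then the pattern repeats.
On token: t+8=b, o+10=y, k+8=s, e+10=o, n+8=v.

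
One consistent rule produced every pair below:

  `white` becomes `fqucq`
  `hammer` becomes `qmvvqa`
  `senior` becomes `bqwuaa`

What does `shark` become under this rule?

The shift depends on letter class: consonant w→f is +9, but vowel i→u is +12. Vowels shift forward by 12 and consonants shift forward by 9.
Applying it to shark: s(cons)+9=b, h(cons)+9=q, a(vowel)+12=m, r(cons)+9=a, k(cons)+9=t.

bqmat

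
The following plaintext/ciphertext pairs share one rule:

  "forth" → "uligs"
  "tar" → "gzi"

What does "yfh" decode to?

bus

Each letter is replaced by its mirror in the alphabet: a↔z, b↔y, c↔x, and so on (the Atbash cipher).
Reversing it on yfh: y↔b, f↔u, h↔s.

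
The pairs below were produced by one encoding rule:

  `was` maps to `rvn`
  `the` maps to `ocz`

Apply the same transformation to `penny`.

Compare letters: w→r is +21, a→v is +21, s→n is +21 — a constant shift. Each letter is shifted forward by 21 in the alphabet (a Caesar shift of +21).
Applying it to penny: p+21=k, e+21=z, n+21=i, n+21=i, y+21=t.

kziit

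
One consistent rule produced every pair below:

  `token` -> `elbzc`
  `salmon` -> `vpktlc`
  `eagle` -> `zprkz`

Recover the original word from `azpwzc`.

Treating letters as 0–25, the rule is x ↦ 9x + 15 (mod 26).
Reversing it on azpwzc: a(0)→3·(0−15)≡7=h; z(25)→3·(25−15)≡4=e; p(15)→3·(15−15)≡0=a; w(22)→3·(22−15)≡21=v; z(25)→3·(25−15)≡4=e; c(2)→3·(2−15)≡13=n (all mod 26).

heaven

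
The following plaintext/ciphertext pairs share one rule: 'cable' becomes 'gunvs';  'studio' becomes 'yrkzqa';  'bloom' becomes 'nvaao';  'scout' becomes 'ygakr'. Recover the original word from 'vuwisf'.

lawyer

c(2)→g(6) and a(0)→u(20) fit y≡19x+20 (mod 26); the inverse of 19 mod 26 is 11. Treating letters as 0–25, the rule is x ↦ 19x + 20 (mod 26).
Undoing it on vuwisf: v(21)→11·(21−20)≡11=l; u(20)→11·(20−20)≡0=a; w(22)→11·(22−20)≡22=w; i(8)→11·(8−20)≡24=y; s(18)→11·(18−20)≡4=e; f(5)→11·(5−20)≡17=r (all mod 26).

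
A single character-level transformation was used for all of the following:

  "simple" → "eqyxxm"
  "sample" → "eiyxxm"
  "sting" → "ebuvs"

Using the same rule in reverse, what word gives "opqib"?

Shifts by position in simple: pos 0: s→e (+12), pos 1: i→q (+8), pos 2: m→y (+12), pos 3: p→x (+8) — repeating every 2. It's a Vigenère-style cipher with numeric key [12,8]: position i shifts by key[i mod 2].
Reversing it on opqib: o−12=c, p−8=h, q−12=e, i−8=a, b−12=p.

cheap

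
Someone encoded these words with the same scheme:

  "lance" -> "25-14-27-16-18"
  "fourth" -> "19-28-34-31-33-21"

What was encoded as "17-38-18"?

dye

Each letter is replaced by its alphabet position (a=1..z=26) + 13.
Decoding 17-38-18: 17→(17−13)÷1=4=d, 38→(38−13)÷1=25=y, 18→(18−13)÷1=5=e.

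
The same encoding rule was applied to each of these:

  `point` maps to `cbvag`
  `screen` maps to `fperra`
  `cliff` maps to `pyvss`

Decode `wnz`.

jam

Compare letters: p→c is +13, o→b is +13, i→v is +13 — a constant shift. It's a constant shift of +13 (ROT13).
Reversing it on wnz: w−13=j, n−13=a, z−13=m.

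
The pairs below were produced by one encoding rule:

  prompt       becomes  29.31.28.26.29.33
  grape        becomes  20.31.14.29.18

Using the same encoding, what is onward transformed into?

Letters become their 1-based position plus 13 (so a→14, b→15, …).
For onward: o=15→28, n=14→27, w=23→36, a=1→14, r=18→31, d=4→17.

28.27.36.14.31.17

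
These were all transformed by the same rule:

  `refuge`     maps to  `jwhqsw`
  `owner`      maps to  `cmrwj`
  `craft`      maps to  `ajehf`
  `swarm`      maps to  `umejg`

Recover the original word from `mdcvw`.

whole

r(17)→j(9) and e(4)→w(22) fit y≡11x+4 (mod 26); the inverse of 11 mod 26 is 19. Each letter's alphabet position (a=0..z=25) is mapped through 11·x+4 mod 26 — an affine cipher.
Reversing it on mdcvw: m(12)→19·(12−4)≡22=w; d(3)→19·(3−4)≡7=h; c(2)→19·(2−4)≡14=o; v(21)→19·(21−4)≡11=l; w(22)→19·(22−4)≡4=e (all mod 26).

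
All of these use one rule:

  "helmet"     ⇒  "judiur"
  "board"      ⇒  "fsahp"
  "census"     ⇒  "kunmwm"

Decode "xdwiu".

Treating letters as 0–25, the rule is x ↦ 5x + 0 (mod 26).
Undoing it on xdwiu: x(23)→21·(23−0)≡15=p; d(3)→21·(3−0)≡11=l; w(22)→21·(22−0)≡20=u; i(8)→21·(8−0)≡12=m; u(20)→21·(20−0)≡4=e (all mod 26).

plume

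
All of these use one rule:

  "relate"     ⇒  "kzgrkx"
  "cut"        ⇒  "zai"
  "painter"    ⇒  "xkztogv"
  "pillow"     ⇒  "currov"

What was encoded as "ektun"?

The output letters match the input read backwards, each shifted +6: relate reversed is etaler. Two steps: reverse the string, then apply a Caesar shift of +6.
Undoing it on ektun: shift back: e−6=y, k−6=e, t−6=n, u−6=o, n−6=h → yenoh; then reverse → honey.

honey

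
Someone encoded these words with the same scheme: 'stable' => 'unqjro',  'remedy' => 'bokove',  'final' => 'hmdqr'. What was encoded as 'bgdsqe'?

runway

Each letter's alphabet position (a=0..z=25) is mapped through 19·x+16 mod 26 — an affine cipher.
Undoing it on bgdsqe: b(1)→11·(1−16)≡17=r; g(6)→11·(6−16)≡20=u; d(3)→11·(3−16)≡13=n; s(18)→11·(18−16)≡22=w; q(16)→11·(16−16)≡0=a; e(4)→11·(4−16)≡24=y (all mod 26).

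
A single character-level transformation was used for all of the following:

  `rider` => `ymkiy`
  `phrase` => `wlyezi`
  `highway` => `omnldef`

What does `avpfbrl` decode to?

tribune

Shifts by position in rider: pos 0: r→y (+7), pos 1: i→m (+4), pos 2: d→k (+7), pos 3: e→i (+4) — repeating every 2. It's a Vigenère-style cipher with numeric key [7,4]: position i shifts by key[i mod 2].
Decoding avpfbrl: a−7=t, v−4=r, p−7=i, f−4=b, b−7=u, r−4=n, l−7=e.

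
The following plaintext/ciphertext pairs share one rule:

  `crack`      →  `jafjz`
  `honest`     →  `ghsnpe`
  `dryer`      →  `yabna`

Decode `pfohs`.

salon

c(2)→j(9) and r(17)→a(0) fit y≡15x+5 (mod 26); the inverse of 15 mod 26 is 7. Each letter's alphabet position (a=0..z=25) is mapped through 15·x+5 mod 26 — an affine cipher.
Decoding pfohs: p(15)→7·(15−5)≡18=s; f(5)→7·(5−5)≡0=a; o(14)→7·(14−5)≡11=l; h(7)→7·(7−5)≡14=o; s(18)→7·(18−5)≡13=n (all mod 26).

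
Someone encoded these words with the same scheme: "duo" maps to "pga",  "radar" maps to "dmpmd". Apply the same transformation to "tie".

fuq

Every letter moves 12 places later in the alphabet, wrapping around z→a.
Applying it to tie: t+12=f, i+12=u, e+12=q.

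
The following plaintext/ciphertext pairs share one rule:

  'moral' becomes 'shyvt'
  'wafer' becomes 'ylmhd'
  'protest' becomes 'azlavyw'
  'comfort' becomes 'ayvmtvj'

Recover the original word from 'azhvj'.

The output letters match the input read backwards, each shifted +7: moral reversed is larom. Read the word backwards and shift each letter +7.
Reversing it on azhvj: shift back: a−7=t, z−7=s, h−7=a, v−7=o, j−7=c → tsaoc; then reverse → coast.

coast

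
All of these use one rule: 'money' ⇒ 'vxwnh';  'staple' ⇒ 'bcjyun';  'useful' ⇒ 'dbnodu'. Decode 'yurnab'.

pliers

Compare letters: m→v is +9, o→x is +9, n→w is +9 — a constant shift. Each letter is shifted forward by 9 in the alphabet (a Caesar shift of +9).
Undoing it on yurnab: y−9=p, u−9=l, r−9=i, n−9=e, a−9=r, b−9=s.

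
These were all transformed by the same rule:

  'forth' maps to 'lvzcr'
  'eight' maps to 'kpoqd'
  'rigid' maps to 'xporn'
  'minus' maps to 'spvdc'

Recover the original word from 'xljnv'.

rebel

In forth: f→l is +6, o→v is +7, r→z is +8, t→c is +9 — the shift increases by 1 each position. Each letter shifts forward by (position + 6), i.e. 6, 7, 8, … — the shift grows by one for each successive letter.
Undoing it on xljnv: x−6=r, l−7=e, j−8=b, n−9=e, v−10=l.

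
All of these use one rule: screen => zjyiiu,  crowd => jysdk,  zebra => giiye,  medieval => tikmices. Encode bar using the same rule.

The rule splits by letter class: vowels +4, consonants +7.
On bar: b(cons)+7=i, a(vowel)+4=e, r(cons)+7=y.

iey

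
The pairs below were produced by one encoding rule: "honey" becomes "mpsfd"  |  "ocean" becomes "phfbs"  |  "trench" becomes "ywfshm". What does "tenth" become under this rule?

yfsym

The shift depends on letter class: consonant h→m is +5, but vowel o→p is +1. The rule splits by letter class: vowels +1, consonants +5.
Applying it to tenth: t(cons)+5=y, e(vowel)+1=f, n(cons)+5=s, t(cons)+5=y, h(cons)+5=m.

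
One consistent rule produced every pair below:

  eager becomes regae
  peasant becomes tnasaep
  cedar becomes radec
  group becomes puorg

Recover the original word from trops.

The output letters match the input read backwards: eager reversed is regae. It's just the letters in reverse order.
Decoding trops: then reverse → sport.

sport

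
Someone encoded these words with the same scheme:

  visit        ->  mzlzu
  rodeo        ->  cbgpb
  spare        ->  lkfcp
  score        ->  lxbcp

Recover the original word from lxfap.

scale

Treating letters as 0–25, the rule is x ↦ 9x + 5 (mod 26).
Reversing it on lxfap: l(11)→3·(11−5)≡18=s; x(23)→3·(23−5)≡2=c; f(5)→3·(5−5)≡0=a; a(0)→3·(0−5)≡11=l; p(15)→3·(15−5)≡4=e (all mod 26).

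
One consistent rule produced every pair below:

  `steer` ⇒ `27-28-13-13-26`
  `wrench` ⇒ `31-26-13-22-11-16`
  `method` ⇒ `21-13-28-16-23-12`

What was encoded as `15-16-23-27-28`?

ghost

s is letter #19 and maps to 27: an offset of 8. Letters become their 1-based position plus 8 (so a→9, b→10, …).
Undoing it on 15-16-23-27-28: 15→(15−8)÷1=7=g, 16→(16−8)÷1=8=h, 23→(23−8)÷1=15=o, 27→(27−8)÷1=19=s, 28→(28−8)÷1=20=t.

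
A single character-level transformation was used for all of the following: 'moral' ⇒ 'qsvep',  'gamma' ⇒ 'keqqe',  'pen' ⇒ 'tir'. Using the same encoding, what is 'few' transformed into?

Compare letters: m→q is +4, o→s is +4, r→v is +4 — a constant shift. It's a constant shift of +4 (ROT4).
Applying it to few: f+4=j, e+4=i, w+4=a.

jia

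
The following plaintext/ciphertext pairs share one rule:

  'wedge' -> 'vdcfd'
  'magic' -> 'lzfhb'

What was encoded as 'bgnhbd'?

choice

Compare letters: w→v is +25, e→d is +25, d→c is +25 — a constant shift. This is a Caesar cipher with shift 25.
Decoding bgnhbd: b−25=c, g−25=h, n−25=o, h−25=i, b−25=c, d−25=e.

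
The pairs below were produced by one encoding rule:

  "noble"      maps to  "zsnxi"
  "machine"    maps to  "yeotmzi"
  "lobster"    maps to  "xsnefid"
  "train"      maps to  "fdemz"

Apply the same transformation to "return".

The shift depends on letter class: consonant n→z is +12, but vowel o→s is +4. Two shifts are in play — +4 for a/e/i/o/u, +12 for every other letter.
For return: r(cons)+12=d, e(vowel)+4=i, t(cons)+12=f, u(vowel)+4=y, r(cons)+12=d, n(cons)+12=z.

difydz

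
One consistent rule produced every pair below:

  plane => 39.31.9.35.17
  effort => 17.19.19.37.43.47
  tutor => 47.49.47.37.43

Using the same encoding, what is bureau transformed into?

p(#16)→39 and l(#12)→31: differences scale by 2, so n = 2·pos + 7. With a=1..z=26, the number is 2·pos + 7.
For bureau: b=2→11, u=21→49, r=18→43, e=5→17, a=1→9, u=21→49.

11.49.43.17.9.49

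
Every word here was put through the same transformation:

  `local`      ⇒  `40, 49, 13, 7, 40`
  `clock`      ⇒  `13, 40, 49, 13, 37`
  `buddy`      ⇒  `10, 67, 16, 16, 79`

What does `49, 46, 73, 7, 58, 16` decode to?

l(#12)→40 and o(#15)→49: differences scale by 3, so n = 3·pos + 4. Each letter becomes 3×(its alphabet position, a=1..z=26) + 4.
Reversing it on 49, 46, 73, 7, 58, 16: 49→(49−4)÷3=15=o, 46→(46−4)÷3=14=n, 73→(73−4)÷3=23=w, 7→(7−4)÷3=1=a, 58→(58−4)÷3=18=r, 16→(16−4)÷3=4=d.

onward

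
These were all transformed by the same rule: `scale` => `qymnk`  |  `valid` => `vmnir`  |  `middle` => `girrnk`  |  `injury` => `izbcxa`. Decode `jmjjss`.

s(18)→q(16) and c(2)→y(24) fit y≡19x+12 (mod 26); the inverse of 19 mod 26 is 11. This is an affine cipher: with a=0,…,z=25, each position x becomes (19x+12) mod 26.
Reversing it on jmjjss: j(9)→11·(9−12)≡19=t; m(12)→11·(12−12)≡0=a; j(9)→11·(9−12)≡19=t; j(9)→11·(9−12)≡19=t; s(18)→11·(18−12)≡14=o; s(18)→11·(18−12)≡14=o (all mod 26).

tattoo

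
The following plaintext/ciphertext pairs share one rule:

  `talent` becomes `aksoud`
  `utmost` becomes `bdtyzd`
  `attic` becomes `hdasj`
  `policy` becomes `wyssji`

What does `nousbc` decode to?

The shifts repeat in a cycle of length 2: positions 0,1,… shift by +7, +10, then the pattern repeats.
Reversing it on nousbc: n−7=g, o−10=e, u−7=n, s−10=i, b−7=u, c−10=s.

genius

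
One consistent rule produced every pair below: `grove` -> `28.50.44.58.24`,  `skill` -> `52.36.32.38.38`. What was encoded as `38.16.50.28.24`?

g(#7)→28 and r(#18)→50: differences scale by 2, so n = 2·pos + 14. The formula is n = 2×(alphabet index, a=1) + 14.
Undoing it on 38.16.50.28.24: 38→(38−14)÷2=12=l, 16→(16−14)÷2=1=a, 50→(50−14)÷2=18=r, 28→(28−14)÷2=7=g, 24→(24−14)÷2=5=e.

large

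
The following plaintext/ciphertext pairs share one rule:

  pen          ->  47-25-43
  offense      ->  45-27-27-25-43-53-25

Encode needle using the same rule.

43-25-25-23-39-25

The formula is n = 2×(alphabet index, a=1) + 15.
For needle: n=14→43, e=5→25, e=5→25, d=4→23, l=12→39, e=5→25.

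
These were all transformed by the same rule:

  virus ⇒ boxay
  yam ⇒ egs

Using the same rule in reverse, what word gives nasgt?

human

Compare letters: v→b is +6, i→o is +6, r→x is +6 — a constant shift. This is a Caesar cipher with shift 6.
Reversing it on nasgt: n−6=h, a−6=u, s−6=m, g−6=a, t−6=n.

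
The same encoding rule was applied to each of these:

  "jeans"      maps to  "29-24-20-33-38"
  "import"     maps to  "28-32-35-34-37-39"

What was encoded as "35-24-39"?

pet

j is letter #10 and maps to 29: an offset of 19. Letters become their 1-based position plus 19 (so a→20, b→21, …).
Undoing it on 35-24-39: 35→(35−19)÷1=16=p, 24→(24−19)÷1=5=e, 39→(39−19)÷1=20=t.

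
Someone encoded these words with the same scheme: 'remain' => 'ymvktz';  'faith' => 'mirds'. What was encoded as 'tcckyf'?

mutant

In remain: r→y is +7, e→m is +8, m→v is +9, a→k is +10 — the shift increases by 1 each position. The shift increases by 1 at each position, starting from +7: 7, 8, 9, ….
Reversing it on tcckyf: t−7=m, c−8=u, c−9=t, k−10=a, y−11=n, f−12=t.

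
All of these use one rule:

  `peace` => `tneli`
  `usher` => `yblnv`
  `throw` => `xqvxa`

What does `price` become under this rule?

tamli

The shifts repeat in a cycle of length 2: positions 0,1,… shift by +4, +9, then the pattern repeats.
Applying it to price: p+4=t, r+9=a, i+4=m, c+9=l, e+4=i.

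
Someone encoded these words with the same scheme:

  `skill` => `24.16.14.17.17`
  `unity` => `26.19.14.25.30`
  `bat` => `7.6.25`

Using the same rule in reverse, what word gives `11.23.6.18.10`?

frame

The number is (letter's place in the alphabet, a=1) + 5.
Reversing it on 11.23.6.18.10: 11→(11−5)÷1=6=f, 23→(23−5)÷1=18=r, 6→(6−5)÷1=1=a, 18→(18−5)÷1=13=m, 10→(10−5)÷1=5=e.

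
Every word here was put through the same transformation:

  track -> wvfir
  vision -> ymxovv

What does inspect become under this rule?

In track: t→w is +3, r→v is +4, a→f is +5, c→i is +6 — the shift increases by 1 each position. Letter i (0-indexed) is shifted by i+3, so successive shifts are 3, 4, 5, ….
For inspect: i+3=l, n+4=r, s+5=x, p+6=v, e+7=l, c+8=k, t+9=c.

lrxvlkc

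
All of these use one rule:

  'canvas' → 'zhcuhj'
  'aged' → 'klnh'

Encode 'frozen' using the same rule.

ulgvym

The output letters match the input read backwards, each shifted +7: canvas reversed is savnac. Two steps: reverse the string, then apply a Caesar shift of +7.
On frozen: reverse → nezorf; then shift: n+7=u, e+7=l, z+7=g, o+7=v, r+7=y, f+7=m.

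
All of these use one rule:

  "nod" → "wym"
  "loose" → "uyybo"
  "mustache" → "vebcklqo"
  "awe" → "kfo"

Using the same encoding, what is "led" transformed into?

The rule splits by letter class: vowels +10, consonants +9.
Applying it to led: l(cons)+9=u, e(vowel)+10=o, d(cons)+9=m.

uom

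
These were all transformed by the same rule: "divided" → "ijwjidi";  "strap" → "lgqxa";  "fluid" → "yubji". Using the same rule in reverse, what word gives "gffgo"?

tooth

This is an affine cipher: with a=0,…,z=25, each position x becomes (21x+23) mod 26.
Decoding gffgo: g(6)→5·(6−23)≡19=t; f(5)→5·(5−23)≡14=o; f(5)→5·(5−23)≡14=o; g(6)→5·(6−23)≡19=t; o(14)→5·(14−23)≡7=h (all mod 26).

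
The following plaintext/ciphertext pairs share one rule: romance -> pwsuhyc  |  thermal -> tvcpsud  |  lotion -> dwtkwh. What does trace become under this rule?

tpuyc

r(17)→p(15) and o(14)→w(22) fit y≡15x+20 (mod 26); the inverse of 15 mod 26 is 7. This is an affine cipher: with a=0,…,z=25, each position x becomes (15x+20) mod 26.
For trace: t(19)→15·19+20≡19=t; r(17)→15·17+20≡15=p; a(0)→15·0+20≡20=u; c(2)→15·2+20≡24=y; e(4)→15·4+20≡2=c (all mod 26).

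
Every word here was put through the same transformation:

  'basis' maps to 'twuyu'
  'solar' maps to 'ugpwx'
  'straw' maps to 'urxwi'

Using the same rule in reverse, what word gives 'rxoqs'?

truck

b(1)→t(19) and a(0)→w(22) fit y≡23x+22 (mod 26); the inverse of 23 mod 26 is 17. Treating letters as 0–25, the rule is x ↦ 23x + 22 (mod 26).
Reversing it on rxoqs: r(17)→17·(17−22)≡19=t; x(23)→17·(23−22)≡17=r; o(14)→17·(14−22)≡20=u; q(16)→17·(16−22)≡2=c; s(18)→17·(18−22)≡10=k (all mod 26).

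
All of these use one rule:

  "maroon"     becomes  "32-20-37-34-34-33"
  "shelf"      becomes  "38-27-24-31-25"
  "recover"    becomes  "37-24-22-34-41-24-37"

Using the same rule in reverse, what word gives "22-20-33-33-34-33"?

cannon

m is letter #13 and maps to 32: an offset of 19. Letters become their 1-based position plus 19 (so a→20, b→21, …).
Reversing it on 22-20-33-33-34-33: 22→(22−19)÷1=3=c, 20→(20−19)÷1=1=a, 33→(33−19)÷1=14=n, 33→(33−19)÷1=14=n, 34→(34−19)÷1=15=o, 33→(33−19)÷1=14=n.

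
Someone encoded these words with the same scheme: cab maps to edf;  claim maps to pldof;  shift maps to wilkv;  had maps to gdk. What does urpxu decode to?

The output letters match the input read backwards, each shifted +3: cab reversed is bac. Read the word backwards and shift each letter +3.
Undoing it on urpxu: shift back: u−3=r, r−3=o, p−3=m, x−3=u, u−3=r → romur; then reverse → rumor.

rumor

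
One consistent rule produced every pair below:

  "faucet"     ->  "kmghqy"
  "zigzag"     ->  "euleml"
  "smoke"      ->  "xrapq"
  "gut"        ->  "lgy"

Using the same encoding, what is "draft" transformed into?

The shift depends on letter class: consonant f→k is +5, but vowel a→m is +12. Vowels shift forward by 12 and consonants shift forward by 5.
On draft: d(cons)+5=i, r(cons)+5=w, a(vowel)+12=m, f(cons)+5=k, t(cons)+5=y.

iwmky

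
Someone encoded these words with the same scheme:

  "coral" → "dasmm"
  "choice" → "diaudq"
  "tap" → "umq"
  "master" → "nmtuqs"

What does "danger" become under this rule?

emohqs

The shift depends on letter class: consonant c→d is +1, but vowel o→a is +12. The rule splits by letter class: vowels +12, consonants +1.
On danger: d(cons)+1=e, a(vowel)+12=m, n(cons)+1=o, g(cons)+1=h, e(vowel)+12=q, r(cons)+1=s.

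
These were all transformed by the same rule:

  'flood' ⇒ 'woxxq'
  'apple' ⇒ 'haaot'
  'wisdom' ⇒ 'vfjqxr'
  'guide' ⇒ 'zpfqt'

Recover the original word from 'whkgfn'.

fabric

f(5)→w(22) and l(11)→o(14) fit y≡3x+7 (mod 26); the inverse of 3 mod 26 is 9. This is an affine cipher: with a=0,…,z=25, each position x becomes (3x+7) mod 26.
Undoing it on whkgfn: w(22)→9·(22−7)≡5=f; h(7)→9·(7−7)≡0=a; k(10)→9·(10−7)≡1=b; g(6)→9·(6−7)≡17=r; f(5)→9·(5−7)≡8=i; n(13)→9·(13−7)≡2=c (all mod 26).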